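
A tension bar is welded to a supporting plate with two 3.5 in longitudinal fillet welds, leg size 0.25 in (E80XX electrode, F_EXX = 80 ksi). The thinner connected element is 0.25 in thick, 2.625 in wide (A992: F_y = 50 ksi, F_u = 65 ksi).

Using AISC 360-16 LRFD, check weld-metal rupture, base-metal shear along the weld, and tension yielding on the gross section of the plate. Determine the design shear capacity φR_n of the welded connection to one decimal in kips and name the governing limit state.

29.5 kips (gross-section yield governs)

Weld metal: throat = 0.707×0.25 = 0.17675 in, L = 2×3.5 = 7 in. φR_n = 0.75 × 0.6 × 80 × 0.17675 × 7 = 44.5 kips.
Base metal shear (0.25 in plate): yield φR_n = 1.0×0.6×50×0.25×7 = 52.5 kips; rupture φR_n = 0.75×0.6×65×0.25×7 = 51.2 kips; take 51.2 kips (rupture).
Tension yield (gross): A_g = 2.625×0.25 = 0.65625 in². φR_n = 0.90 × 50 × 0.65625 = 29.5 kips.
Governing: min(44.5, 51.2, 29.5) = 29.5 kips → gross-section yield.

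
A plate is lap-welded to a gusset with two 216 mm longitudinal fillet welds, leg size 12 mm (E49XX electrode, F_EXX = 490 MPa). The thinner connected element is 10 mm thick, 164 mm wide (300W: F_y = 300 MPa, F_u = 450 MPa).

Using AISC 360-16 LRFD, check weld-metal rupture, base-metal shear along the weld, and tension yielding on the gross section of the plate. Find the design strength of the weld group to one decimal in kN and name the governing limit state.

Weld metal: throat = 0.707×12 = 8.484 mm, L = 2×216 = 432 mm. φR_n = 0.75 × 0.6 × 490 × 8.484 × 432 = 808.2 kN.
Base metal shear (10 mm plate): yield φR_n = 1.0×0.6×300×10×432 = 777.6 kN; rupture φR_n = 0.75×0.6×450×10×432 = 874.8 kN; take 777.6 kN (yield).
Tension yield (gross): A_g = 164×10 = 1640 mm². φR_n = 0.90 × 300 × 1640 = 442.8 kN.
Governing: min(808.2, 777.6, 442.8) = 442.8 kN → gross-section yield.

442.8 kN (gross-section yield governs)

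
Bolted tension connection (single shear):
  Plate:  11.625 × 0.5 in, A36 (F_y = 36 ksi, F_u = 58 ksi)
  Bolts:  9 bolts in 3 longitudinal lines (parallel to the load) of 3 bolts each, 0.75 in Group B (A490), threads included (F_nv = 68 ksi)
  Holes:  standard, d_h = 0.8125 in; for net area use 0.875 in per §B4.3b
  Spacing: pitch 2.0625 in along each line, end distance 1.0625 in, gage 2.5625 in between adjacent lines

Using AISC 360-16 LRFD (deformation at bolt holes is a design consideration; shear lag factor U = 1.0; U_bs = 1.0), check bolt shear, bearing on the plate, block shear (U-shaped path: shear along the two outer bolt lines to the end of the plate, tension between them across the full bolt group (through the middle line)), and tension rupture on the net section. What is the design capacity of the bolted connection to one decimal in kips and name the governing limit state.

Bolt shear: A_b = π(0.75)²/4 = 0.44179 in². φR_n = 0.75 × 68 × 0.44179 × 9 × 1 = 202.8 kips.
Bearing (0.5 in plate, F_u = 58 ksi): end bolts L_c = 1.0625 − 0.8125/2 = 0.65625, R_n = min(1.2×0.65625×0.5×58, 2.4×0.75×0.5×58) = 22.838 kips/bolt; interior L_c = 2.0625 − 0.8125 = 1.25, R_n = 43.5 kips/bolt. φR_n = 0.75 × (3×22.838 + 6×43.5) = 247.1 kips.
Block shear: shear path 2×[1.0625+2×2.0625] = 2×5.1875 in, A_gv = 5.1875, A_nv = 2×(5.1875 − 2.5×0.875)×0.5 = 3 in²; tension across gage: (5.125 − 2×0.875)×0.5 = 1.6875 in². R_n = min(0.6×58×3, 0.6×36×5.1875) + 1.0×58×1.6875 = min(104.4, 112.05) + 97.875 = 202.28 kips. φR_n = 0.75 × 202.28 = 151.7 kips.
Tension rupture (net): A_n = (11.625 − 3×0.875)×0.5 = 4.5 in² (U = 1.0, A_e = A_n). φR_n = 0.75 × 58 × 4.5 = 195.8 kips.
Governing: min(202.8, 247.1, 151.7, 195.8) = 151.7 kips → block shear.

151.7 kips (block shear governs)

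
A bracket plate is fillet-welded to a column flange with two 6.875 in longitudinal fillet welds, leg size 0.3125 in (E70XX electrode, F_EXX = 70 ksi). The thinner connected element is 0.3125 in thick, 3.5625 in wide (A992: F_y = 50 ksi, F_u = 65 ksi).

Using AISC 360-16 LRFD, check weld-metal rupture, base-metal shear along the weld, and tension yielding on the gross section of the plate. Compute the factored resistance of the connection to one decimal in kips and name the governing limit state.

50.1 kips (gross-section yield governs)

Weld metal: throat = 0.707×0.3125 = 0.22094 in, L = 2×6.875 = 13.75 in. φR_n = 0.75 × 0.6 × 70 × 0.22094 × 13.75 = 95.7 kips.
Base metal shear (0.3125 in plate): yield φR_n = 1.0×0.6×50×0.3125×13.75 = 128.9 kips; rupture φR_n = 0.75×0.6×65×0.3125×13.75 = 125.7 kips; take 125.7 kips (rupture).
Tension yield (gross): A_g = 3.5625×0.3125 = 1.1133 in². φR_n = 0.90 × 50 × 1.1133 = 50.1 kips.
Governing: min(95.7, 125.7, 50.1) = 50.1 kips → gross-section yield.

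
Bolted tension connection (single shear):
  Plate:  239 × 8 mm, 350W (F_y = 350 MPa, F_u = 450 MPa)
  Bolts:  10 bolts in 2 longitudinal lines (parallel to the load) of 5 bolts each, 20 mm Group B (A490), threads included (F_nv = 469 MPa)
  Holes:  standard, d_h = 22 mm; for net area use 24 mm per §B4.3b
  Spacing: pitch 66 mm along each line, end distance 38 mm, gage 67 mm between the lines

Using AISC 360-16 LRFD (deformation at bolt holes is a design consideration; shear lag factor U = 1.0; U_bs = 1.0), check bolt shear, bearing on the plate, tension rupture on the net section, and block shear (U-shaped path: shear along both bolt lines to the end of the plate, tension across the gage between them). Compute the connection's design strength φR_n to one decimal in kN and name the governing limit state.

Bolt shear: A_b = π(20)²/4 = 314.16 mm². φR_n = 0.75 × 469 × 314.16 × 10 × 1 = 1105.1 kN.
Bearing (8 mm plate, F_u = 450 MPa): end bolts L_c = 38 − 22/2 = 27, R_n = min(1.2×27×8×450, 2.4×20×8×450) = 116.64 kN/bolt; interior L_c = 66 − 22 = 44, R_n = 172.8 kN/bolt. φR_n = 0.75 × (2×116.64 + 8×172.8) = 1211.8 kN.
Tension rupture (net): A_n = (239 − 2×24)×8 = 1528 mm² (U = 1.0, A_e = A_n). φR_n = 0.75 × 450 × 1528 = 515.7 kN.
Block shear: shear path 2×[38+4×66] = 2×302 mm, A_gv = 4832, A_nv = 2×(302 − 4.5×24)×8 = 3104 mm²; tension across gage: (67 − 1×24)×8 = 344 mm². R_n = min(0.6×450×3104, 0.6×350×4832) + 1.0×450×344 = min(838.08, 1014.7) + 154.8 = 992.88 kN. φR_n = 0.75 × 992.88 = 744.7 kN.
Governing: min(1105.1, 1211.8, 515.7, 744.7) = 515.7 kN → net-section rupture.

515.7 kN (net-section rupture governs)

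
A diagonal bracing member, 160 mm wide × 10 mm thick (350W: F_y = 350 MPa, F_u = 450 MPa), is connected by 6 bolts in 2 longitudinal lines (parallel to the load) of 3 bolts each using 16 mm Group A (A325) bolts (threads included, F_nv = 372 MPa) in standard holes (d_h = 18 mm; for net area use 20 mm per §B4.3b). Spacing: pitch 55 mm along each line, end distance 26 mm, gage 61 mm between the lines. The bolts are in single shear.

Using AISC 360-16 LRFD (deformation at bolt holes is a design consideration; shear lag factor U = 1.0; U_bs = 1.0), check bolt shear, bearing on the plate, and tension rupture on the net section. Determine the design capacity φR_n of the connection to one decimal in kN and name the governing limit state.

Bolt shear: A_b = π(16)²/4 = 201.06 mm². φR_n = 0.75 × 372 × 201.06 × 6 × 1 = 336.6 kN.
Bearing (10 mm plate, F_u = 450 MPa): end bolts L_c = 26 − 18/2 = 17, R_n = min(1.2×17×10×450, 2.4×16×10×450) = 91.8 kN/bolt; interior L_c = 55 − 18 = 37, R_n = 172.8 kN/bolt. φR_n = 0.75 × (2×91.8 + 4×172.8) = 656.1 kN.
Tension rupture (net): A_n = (160 − 2×20)×10 = 1200 mm² (U = 1.0, A_e = A_n). φR_n = 0.75 × 450 × 1200 = 405.0 kN.
Governing: min(336.6, 656.1, 405.0) = 336.6 kN → bolt shear.

336.6 kN (bolt shear governs)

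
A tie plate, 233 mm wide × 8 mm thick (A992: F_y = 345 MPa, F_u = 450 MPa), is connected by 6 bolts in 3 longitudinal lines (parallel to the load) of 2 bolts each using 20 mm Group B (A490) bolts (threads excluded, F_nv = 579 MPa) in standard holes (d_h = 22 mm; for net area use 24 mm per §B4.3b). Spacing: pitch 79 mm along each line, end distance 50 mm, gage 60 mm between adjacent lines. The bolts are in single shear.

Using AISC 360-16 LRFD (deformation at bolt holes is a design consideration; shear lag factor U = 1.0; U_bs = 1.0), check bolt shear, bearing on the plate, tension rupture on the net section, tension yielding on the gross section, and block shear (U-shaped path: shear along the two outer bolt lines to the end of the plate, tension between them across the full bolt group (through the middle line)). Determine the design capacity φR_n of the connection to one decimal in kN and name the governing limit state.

Bolt shear: A_b = π(20)²/4 = 314.16 mm². φR_n = 0.75 × 579 × 314.16 × 6 × 1 = 818.5 kN.
Bearing (8 mm plate, F_u = 450 MPa): end bolts L_c = 50 − 22/2 = 39, R_n = min(1.2×39×8×450, 2.4×20×8×450) = 168.48 kN/bolt; interior L_c = 79 − 22 = 57, R_n = 172.8 kN/bolt. φR_n = 0.75 × (3×168.48 + 3×172.8) = 767.9 kN.
Tension rupture (net): A_n = (233 − 3×24)×8 = 1288 mm² (U = 1.0, A_e = A_n). φR_n = 0.75 × 450 × 1288 = 434.7 kN.
Tension yield (gross): A_g = 233×8 = 1864 mm². φR_n = 0.90 × 345 × 1864 = 578.8 kN.
Block shear: shear path 2×[50+1×79] = 2×129 mm, A_gv = 2064, A_nv = 2×(129 − 1.5×24)×8 = 1488 mm²; tension across gage: (120 − 2×24)×8 = 576 mm². R_n = min(0.6×450×1488, 0.6×345×2064) + 1.0×450×576 = min(401.76, 427.25) + 259.2 = 660.96 kN. φR_n = 0.75 × 660.96 = 495.7 kN.
Governing: min(818.5, 767.9, 434.7, 578.8, 495.7) = 434.7 kN → net-section rupture.

434.7 kN (net-section rupture governs)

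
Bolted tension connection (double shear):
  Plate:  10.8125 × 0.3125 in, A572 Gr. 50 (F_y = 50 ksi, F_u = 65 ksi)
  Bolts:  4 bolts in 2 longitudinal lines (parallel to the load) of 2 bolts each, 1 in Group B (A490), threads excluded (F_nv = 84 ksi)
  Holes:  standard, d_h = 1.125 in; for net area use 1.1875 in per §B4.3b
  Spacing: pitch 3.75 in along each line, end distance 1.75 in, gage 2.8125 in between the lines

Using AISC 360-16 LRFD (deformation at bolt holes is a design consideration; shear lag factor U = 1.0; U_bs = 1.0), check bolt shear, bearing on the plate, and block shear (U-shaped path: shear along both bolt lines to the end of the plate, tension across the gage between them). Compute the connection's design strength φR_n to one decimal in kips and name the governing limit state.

92.7 kips (block shear governs)

Bolt shear: A_b = π(1)²/4 = 0.7854 in². φR_n = 0.75 × 84 × 0.7854 × 4 × 2 = 395.8 kips.
Bearing (0.3125 in plate, F_u = 65 ksi): end bolts L_c = 1.75 − 1.125/2 = 1.1875, R_n = min(1.2×1.1875×0.3125×65, 2.4×1×0.3125×65) = 28.945 kips/bolt; interior L_c = 3.75 − 1.125 = 2.625, R_n = 48.75 kips/bolt. φR_n = 0.75 × (2×28.945 + 2×48.75) = 116.5 kips.
Block shear: shear path 2×[1.75+1×3.75] = 2×5.5 in, A_gv = 3.4375, A_nv = 2×(5.5 − 1.5×1.1875)×0.3125 = 2.3242 in²; tension across gage: (2.8125 − 1×1.1875)×0.3125 = 0.50781 in². R_n = min(0.6×65×2.3242, 0.6×50×3.4375) + 1.0×65×0.50781 = min(90.644, 103.13) + 33.008 = 123.65 kips. φR_n = 0.75 × 123.65 = 92.7 kips.
Governing: min(395.8, 116.5, 92.7) = 92.7 kips → block shear.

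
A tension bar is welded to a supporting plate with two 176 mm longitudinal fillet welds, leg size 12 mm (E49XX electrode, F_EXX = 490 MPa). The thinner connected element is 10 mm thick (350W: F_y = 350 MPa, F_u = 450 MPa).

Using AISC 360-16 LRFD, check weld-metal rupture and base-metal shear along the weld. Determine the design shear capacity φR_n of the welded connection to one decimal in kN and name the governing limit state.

Weld metal: throat = 0.707×12 = 8.484 mm, L = 2×176 = 352 mm. φR_n = 0.75 × 0.6 × 490 × 8.484 × 352 = 658.5 kN.
Base metal shear (10 mm plate): yield φR_n = 1.0×0.6×350×10×352 = 739.2 kN; rupture φR_n = 0.75×0.6×450×10×352 = 712.8 kN; take 712.8 kN (rupture).
Governing: min(658.5, 712.8) = 658.5 kN → weld metal.

658.5 kN (weld metal governs)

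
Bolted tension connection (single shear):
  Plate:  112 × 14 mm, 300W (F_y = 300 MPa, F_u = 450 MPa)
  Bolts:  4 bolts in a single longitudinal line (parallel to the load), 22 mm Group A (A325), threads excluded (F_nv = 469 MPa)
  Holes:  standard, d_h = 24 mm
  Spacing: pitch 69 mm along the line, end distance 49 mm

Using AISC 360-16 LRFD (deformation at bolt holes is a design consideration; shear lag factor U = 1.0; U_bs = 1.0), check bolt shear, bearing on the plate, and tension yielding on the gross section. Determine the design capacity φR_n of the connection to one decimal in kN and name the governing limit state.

Bolt shear: A_b = π(22)²/4 = 380.13 mm². φR_n = 0.75 × 469 × 380.13 × 4 × 1 = 534.8 kN.
Bearing (14 mm plate, F_u = 450 MPa): end bolts L_c = 49 − 24/2 = 37, R_n = min(1.2×37×14×450, 2.4×22×14×450) = 279.72 kN/bolt; interior L_c = 69 − 24 = 45, R_n = 332.64 kN/bolt. φR_n = 0.75 × (1×279.72 + 3×332.64) = 958.2 kN.
Tension yield (gross): A_g = 112×14 = 1568 mm². φR_n = 0.90 × 300 × 1568 = 423.4 kN.
Governing: min(534.8, 958.2, 423.4) = 423.4 kN → gross-section yield.

423.4 kN (gross-section yield governs)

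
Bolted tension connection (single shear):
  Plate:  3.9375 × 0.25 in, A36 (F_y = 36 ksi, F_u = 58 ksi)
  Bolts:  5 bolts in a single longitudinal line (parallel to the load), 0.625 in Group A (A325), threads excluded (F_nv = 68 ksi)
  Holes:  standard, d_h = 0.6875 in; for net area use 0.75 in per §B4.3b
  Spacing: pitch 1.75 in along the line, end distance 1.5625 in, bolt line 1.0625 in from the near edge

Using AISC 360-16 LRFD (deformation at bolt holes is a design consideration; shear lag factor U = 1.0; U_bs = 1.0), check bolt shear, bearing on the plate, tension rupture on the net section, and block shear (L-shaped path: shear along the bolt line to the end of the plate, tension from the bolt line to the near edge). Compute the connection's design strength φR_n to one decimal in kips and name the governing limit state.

Bolt shear: A_b = π(0.625)²/4 = 0.3068 in². φR_n = 0.75 × 68 × 0.3068 × 5 × 1 = 78.2 kips.
Bearing (0.25 in plate, F_u = 58 ksi): end bolts L_c = 1.5625 − 0.6875/2 = 1.21875, R_n = min(1.2×1.21875×0.25×58, 2.4×0.625×0.25×58) = 21.206 kips/bolt; interior L_c = 1.75 − 0.6875 = 1.0625, R_n = 18.488 kips/bolt. φR_n = 0.75 × (1×21.206 + 4×18.488) = 71.4 kips.
Tension rupture (net): A_n = (3.9375 − 1×0.75)×0.25 = 0.79688 in² (U = 1.0, A_e = A_n). φR_n = 0.75 × 58 × 0.79688 = 34.7 kips.
Block shear: shear path 1×[1.5625+4×1.75] = 1×8.5625 in, A_gv = 2.1406, A_nv = 1×(8.5625 − 4.5×0.75)×0.25 = 1.2969 in²; tension to near edge: (1.0625 − 0.5×0.75)×0.25 = 0.17188 in². R_n = min(0.6×58×1.2969, 0.6×36×2.1406) + 1.0×58×0.17188 = min(45.132, 46.237) + 9.969 = 55.101 kips. φR_n = 0.75 × 55.101 = 41.3 kips.
Governing: min(78.2, 71.4, 34.7, 41.3) = 34.7 kips → net-section rupture.

34.7 kips (net-section rupture governs)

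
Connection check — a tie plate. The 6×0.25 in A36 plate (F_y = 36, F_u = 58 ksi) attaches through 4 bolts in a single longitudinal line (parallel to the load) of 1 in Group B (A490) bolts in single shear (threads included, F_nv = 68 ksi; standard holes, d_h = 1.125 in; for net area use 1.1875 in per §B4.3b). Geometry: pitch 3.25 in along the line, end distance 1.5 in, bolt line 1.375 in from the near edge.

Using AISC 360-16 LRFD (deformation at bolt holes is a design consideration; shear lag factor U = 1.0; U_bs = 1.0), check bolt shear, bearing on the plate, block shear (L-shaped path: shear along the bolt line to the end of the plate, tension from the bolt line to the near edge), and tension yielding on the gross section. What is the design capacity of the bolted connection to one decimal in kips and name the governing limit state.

48.6 kips (gross-section yield governs)

Bolt shear: A_b = π(1)²/4 = 0.7854 in². φR_n = 0.75 × 68 × 0.7854 × 4 × 1 = 160.2 kips.
Bearing (0.25 in plate, F_u = 58 ksi): end bolts L_c = 1.5 − 1.125/2 = 0.9375, R_n = min(1.2×0.9375×0.25×58, 2.4×1×0.25×58) = 16.313 kips/bolt; interior L_c = 3.25 − 1.125 = 2.125, R_n = 34.8 kips/bolt. φR_n = 0.75 × (1×16.313 + 3×34.8) = 90.5 kips.
Block shear: shear path 1×[1.5+3×3.25] = 1×11.25 in, A_gv = 2.8125, A_nv = 1×(11.25 − 3.5×1.1875)×0.25 = 1.7734 in²; tension to near edge: (1.375 − 0.5×1.1875)×0.25 = 0.19531 in². R_n = min(0.6×58×1.7734, 0.6×36×2.8125) + 1.0×58×0.19531 = min(61.714, 60.75) + 11.328 = 72.078 kips. φR_n = 0.75 × 72.078 = 54.1 kips.
Tension yield (gross): A_g = 6×0.25 = 1.5 in². φR_n = 0.90 × 36 × 1.5 = 48.6 kips.
Governing: min(160.2, 90.5, 54.1, 48.6) = 48.6 kips → gross-section yield.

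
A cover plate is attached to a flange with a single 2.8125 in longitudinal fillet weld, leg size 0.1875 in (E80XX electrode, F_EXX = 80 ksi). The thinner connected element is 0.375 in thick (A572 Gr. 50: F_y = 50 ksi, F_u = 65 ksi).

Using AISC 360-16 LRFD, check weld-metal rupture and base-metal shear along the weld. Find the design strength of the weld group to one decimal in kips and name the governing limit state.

13.4 kips (weld metal governs)

Weld metal: throat = 0.707×0.1875 = 0.13256 in, L = 2.8125 in. φR_n = 0.75 × 0.6 × 80 × 0.13256 × 2.8125 = 13.4 kips.
Base metal shear (0.375 in plate): yield φR_n = 1.0×0.6×50×0.375×2.8125 = 31.6 kips; rupture φR_n = 0.75×0.6×65×0.375×2.8125 = 30.8 kips; take 30.8 kips (rupture).
Governing: min(13.4, 30.8) = 13.4 kips → weld metal.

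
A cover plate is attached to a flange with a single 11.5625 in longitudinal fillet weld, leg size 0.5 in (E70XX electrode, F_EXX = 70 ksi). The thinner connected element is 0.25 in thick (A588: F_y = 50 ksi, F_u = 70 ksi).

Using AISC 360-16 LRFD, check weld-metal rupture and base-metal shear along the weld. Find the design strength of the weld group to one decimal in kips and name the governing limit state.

86.7 kips (base-metal shear governs)

Weld metal: throat = 0.707×0.5 = 0.3535 in, L = 11.5625 in. φR_n = 0.75 × 0.6 × 70 × 0.3535 × 11.5625 = 128.8 kips.
Base metal shear (0.25 in plate): yield φR_n = 1.0×0.6×50×0.25×11.5625 = 86.7 kips; rupture φR_n = 0.75×0.6×70×0.25×11.5625 = 91.1 kips; take 86.7 kips (yield).
Governing: min(128.8, 86.7) = 86.7 kips → base-metal shear.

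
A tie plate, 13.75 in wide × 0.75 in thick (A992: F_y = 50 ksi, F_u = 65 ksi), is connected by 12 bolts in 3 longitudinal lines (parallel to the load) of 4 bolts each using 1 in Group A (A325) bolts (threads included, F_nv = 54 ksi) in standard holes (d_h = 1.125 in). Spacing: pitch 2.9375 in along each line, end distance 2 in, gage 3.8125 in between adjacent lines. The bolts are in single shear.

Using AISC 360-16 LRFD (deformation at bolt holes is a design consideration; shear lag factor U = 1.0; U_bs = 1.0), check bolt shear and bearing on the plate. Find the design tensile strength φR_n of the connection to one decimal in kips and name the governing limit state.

381.7 kips (bolt shear governs)

Bolt shear: A_b = π(1)²/4 = 0.7854 in². φR_n = 0.75 × 54 × 0.7854 × 12 × 1 = 381.7 kips.
Bearing (0.75 in plate, F_u = 65 ksi): end bolts L_c = 2 − 1.125/2 = 1.4375, R_n = min(1.2×1.4375×0.75×65, 2.4×1×0.75×65) = 84.094 kips/bolt; interior L_c = 2.9375 − 1.125 = 1.8125, R_n = 106.03 kips/bolt. φR_n = 0.75 × (3×84.094 + 9×106.03) = 904.9 kips.
Governing: min(381.7, 904.9) = 381.7 kips → bolt shear.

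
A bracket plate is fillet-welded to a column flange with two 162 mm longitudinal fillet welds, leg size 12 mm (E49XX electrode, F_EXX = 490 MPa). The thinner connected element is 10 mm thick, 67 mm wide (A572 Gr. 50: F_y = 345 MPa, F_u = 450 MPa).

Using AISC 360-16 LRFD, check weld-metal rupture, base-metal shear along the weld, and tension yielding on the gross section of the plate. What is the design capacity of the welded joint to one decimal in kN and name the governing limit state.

Weld metal: throat = 0.707×12 = 8.484 mm, L = 2×162 = 324 mm. φR_n = 0.75 × 0.6 × 490 × 8.484 × 324 = 606.1 kN.
Base metal shear (10 mm plate): yield φR_n = 1.0×0.6×345×10×324 = 670.7 kN; rupture φR_n = 0.75×0.6×450×10×324 = 656.1 kN; take 656.1 kN (rupture).
Tension yield (gross): A_g = 67×10 = 670 mm². φR_n = 0.90 × 345 × 670 = 208.0 kN.
Governing: min(606.1, 656.1, 208.0) = 208.0 kN → gross-section yield.

208.0 kN (gross-section yield governs)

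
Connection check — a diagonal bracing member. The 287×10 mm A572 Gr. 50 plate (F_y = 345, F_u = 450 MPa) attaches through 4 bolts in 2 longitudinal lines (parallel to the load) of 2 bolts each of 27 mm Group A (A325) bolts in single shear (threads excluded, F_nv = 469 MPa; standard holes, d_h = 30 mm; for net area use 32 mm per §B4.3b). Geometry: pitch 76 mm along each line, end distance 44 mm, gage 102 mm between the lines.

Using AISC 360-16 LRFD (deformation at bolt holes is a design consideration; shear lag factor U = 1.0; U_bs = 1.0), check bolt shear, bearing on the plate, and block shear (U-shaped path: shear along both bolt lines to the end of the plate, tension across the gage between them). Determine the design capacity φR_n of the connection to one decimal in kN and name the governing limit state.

527.9 kN (block shear governs)

Bolt shear: A_b = π(27)²/4 = 572.56 mm². φR_n = 0.75 × 469 × 572.56 × 4 × 1 = 805.6 kN.
Bearing (10 mm plate, F_u = 450 MPa): end bolts L_c = 44 − 30/2 = 29, R_n = min(1.2×29×10×450, 2.4×27×10×450) = 156.6 kN/bolt; interior L_c = 76 − 30 = 46, R_n = 248.4 kN/bolt. φR_n = 0.75 × (2×156.6 + 2×248.4) = 607.5 kN.
Block shear: shear path 2×[44+1×76] = 2×120 mm, A_gv = 2400, A_nv = 2×(120 − 1.5×32)×10 = 1440 mm²; tension across gage: (102 − 1×32)×10 = 700 mm². R_n = min(0.6×450×1440, 0.6×345×2400) + 1.0×450×700 = min(388.8, 496.8) + 315 = 703.8 kN. φR_n = 0.75 × 703.8 = 527.9 kN.
Governing: min(805.6, 607.5, 527.9) = 527.9 kN → block shear.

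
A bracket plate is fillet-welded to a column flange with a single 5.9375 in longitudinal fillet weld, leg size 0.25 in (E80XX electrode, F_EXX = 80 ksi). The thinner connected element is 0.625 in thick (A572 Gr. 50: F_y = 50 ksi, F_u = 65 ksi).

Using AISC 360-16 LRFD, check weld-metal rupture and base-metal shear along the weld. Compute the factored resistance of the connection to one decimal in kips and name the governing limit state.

Weld metal: throat = 0.707×0.25 = 0.17675 in, L = 5.9375 in. φR_n = 0.75 × 0.6 × 80 × 0.17675 × 5.9375 = 37.8 kips.
Base metal shear (0.625 in plate): yield φR_n = 1.0×0.6×50×0.625×5.9375 = 111.3 kips; rupture φR_n = 0.75×0.6×65×0.625×5.9375 = 108.5 kips; take 108.5 kips (rupture).
Governing: min(37.8, 108.5) = 37.8 kips → weld metal.

37.8 kips (weld metal governs)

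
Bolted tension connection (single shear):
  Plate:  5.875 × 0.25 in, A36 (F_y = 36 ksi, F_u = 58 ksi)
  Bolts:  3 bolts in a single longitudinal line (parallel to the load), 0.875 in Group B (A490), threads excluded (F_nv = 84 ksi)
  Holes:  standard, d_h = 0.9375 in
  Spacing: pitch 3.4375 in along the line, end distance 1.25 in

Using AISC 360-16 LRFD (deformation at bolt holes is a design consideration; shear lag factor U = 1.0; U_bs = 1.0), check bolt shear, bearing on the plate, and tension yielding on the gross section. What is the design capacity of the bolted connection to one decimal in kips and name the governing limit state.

47.6 kips (gross-section yield governs)

Bolt shear: A_b = π(0.875)²/4 = 0.60132 in². φR_n = 0.75 × 84 × 0.60132 × 3 × 1 = 113.6 kips.
Bearing (0.25 in plate, F_u = 58 ksi): end bolts L_c = 1.25 − 0.9375/2 = 0.78125, R_n = min(1.2×0.78125×0.25×58, 2.4×0.875×0.25×58) = 13.594 kips/bolt; interior L_c = 3.4375 − 0.9375 = 2.5, R_n = 30.45 kips/bolt. φR_n = 0.75 × (1×13.594 + 2×30.45) = 55.9 kips.
Tension yield (gross): A_g = 5.875×0.25 = 1.4688 in². φR_n = 0.90 × 36 × 1.4688 = 47.6 kips.
Governing: min(113.6, 55.9, 47.6) = 47.6 kips → gross-section yield.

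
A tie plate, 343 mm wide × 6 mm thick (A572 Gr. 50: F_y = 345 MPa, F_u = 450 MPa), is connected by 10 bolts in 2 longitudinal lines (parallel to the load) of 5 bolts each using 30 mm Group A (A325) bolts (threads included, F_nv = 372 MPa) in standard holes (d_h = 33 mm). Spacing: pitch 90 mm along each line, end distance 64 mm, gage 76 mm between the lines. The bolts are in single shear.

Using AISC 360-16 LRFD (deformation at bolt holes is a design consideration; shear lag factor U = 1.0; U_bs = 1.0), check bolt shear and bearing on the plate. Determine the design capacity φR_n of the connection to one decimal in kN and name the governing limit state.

1338.9 kN (bearing governs)

Bolt shear: A_b = π(30)²/4 = 706.86 mm². φR_n = 0.75 × 372 × 706.86 × 10 × 1 = 1972.1 kN.
Bearing (6 mm plate, F_u = 450 MPa): end bolts L_c = 64 − 33/2 = 47.5, R_n = min(1.2×47.5×6×450, 2.4×30×6×450) = 153.9 kN/bolt; interior L_c = 90 − 33 = 57, R_n = 184.68 kN/bolt. φR_n = 0.75 × (2×153.9 + 8×184.68) = 1338.9 kN.
Governing: min(1972.1, 1338.9) = 1338.9 kN → bearing.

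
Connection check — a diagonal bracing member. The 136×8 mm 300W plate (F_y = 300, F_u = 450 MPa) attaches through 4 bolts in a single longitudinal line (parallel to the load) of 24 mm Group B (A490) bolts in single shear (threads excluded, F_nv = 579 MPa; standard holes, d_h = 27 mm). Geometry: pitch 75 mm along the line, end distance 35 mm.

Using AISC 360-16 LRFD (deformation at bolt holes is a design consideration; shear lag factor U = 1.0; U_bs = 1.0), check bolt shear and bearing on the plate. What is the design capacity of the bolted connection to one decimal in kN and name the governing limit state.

536.2 kN (bearing governs)

Bolt shear: A_b = π(24)²/4 = 452.39 mm². φR_n = 0.75 × 579 × 452.39 × 4 × 1 = 785.8 kN.
Bearing (8 mm plate, F_u = 450 MPa): end bolts L_c = 35 − 27/2 = 21.5, R_n = min(1.2×21.5×8×450, 2.4×24×8×450) = 92.88 kN/bolt; interior L_c = 75 − 27 = 48, R_n = 207.36 kN/bolt. φR_n = 0.75 × (1×92.88 + 3×207.36) = 536.2 kN.
Governing: min(785.8, 536.2) = 536.2 kN → bearing.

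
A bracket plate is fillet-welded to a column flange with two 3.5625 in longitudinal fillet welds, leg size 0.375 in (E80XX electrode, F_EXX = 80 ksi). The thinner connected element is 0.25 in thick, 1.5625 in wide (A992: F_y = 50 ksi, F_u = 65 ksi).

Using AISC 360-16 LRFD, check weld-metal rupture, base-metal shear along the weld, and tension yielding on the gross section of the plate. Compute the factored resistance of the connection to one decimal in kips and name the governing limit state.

Weld metal: throat = 0.707×0.375 = 0.26513 in, L = 2×3.5625 = 7.125 in. φR_n = 0.75 × 0.6 × 80 × 0.26513 × 7.125 = 68.0 kips.
Base metal shear (0.25 in plate): yield φR_n = 1.0×0.6×50×0.25×7.125 = 53.4 kips; rupture φR_n = 0.75×0.6×65×0.25×7.125 = 52.1 kips; take 52.1 kips (rupture).
Tension yield (gross): A_g = 1.5625×0.25 = 0.39063 in². φR_n = 0.90 × 50 × 0.39063 = 17.6 kips.
Governing: min(68.0, 52.1, 17.6) = 17.6 kips → gross-section yield.

17.6 kips (gross-section yield governs)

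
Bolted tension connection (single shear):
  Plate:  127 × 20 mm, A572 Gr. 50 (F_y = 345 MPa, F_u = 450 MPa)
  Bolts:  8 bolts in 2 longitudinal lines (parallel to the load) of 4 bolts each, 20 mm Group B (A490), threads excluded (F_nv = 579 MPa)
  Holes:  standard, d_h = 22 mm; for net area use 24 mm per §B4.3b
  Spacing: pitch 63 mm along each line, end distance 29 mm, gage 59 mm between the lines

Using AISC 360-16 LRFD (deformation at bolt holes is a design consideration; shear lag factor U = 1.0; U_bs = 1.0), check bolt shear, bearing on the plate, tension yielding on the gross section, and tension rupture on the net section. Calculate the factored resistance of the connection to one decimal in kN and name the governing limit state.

533.3 kN (net-section rupture governs)

Bolt shear: A_b = π(20)²/4 = 314.16 mm². φR_n = 0.75 × 579 × 314.16 × 8 × 1 = 1091.4 kN.
Bearing (20 mm plate, F_u = 450 MPa): end bolts L_c = 29 − 22/2 = 18, R_n = min(1.2×18×20×450, 2.4×20×20×450) = 194.4 kN/bolt; interior L_c = 63 − 22 = 41, R_n = 432 kN/bolt. φR_n = 0.75 × (2×194.4 + 6×432) = 2235.6 kN.
Tension yield (gross): A_g = 127×20 = 2540 mm². φR_n = 0.90 × 345 × 2540 = 788.7 kN.
Tension rupture (net): A_n = (127 − 2×24)×20 = 1580 mm² (U = 1.0, A_e = A_n). φR_n = 0.75 × 450 × 1580 = 533.3 kN.
Governing: min(1091.4, 2235.6, 788.7, 533.3) = 533.3 kN → net-section rupture.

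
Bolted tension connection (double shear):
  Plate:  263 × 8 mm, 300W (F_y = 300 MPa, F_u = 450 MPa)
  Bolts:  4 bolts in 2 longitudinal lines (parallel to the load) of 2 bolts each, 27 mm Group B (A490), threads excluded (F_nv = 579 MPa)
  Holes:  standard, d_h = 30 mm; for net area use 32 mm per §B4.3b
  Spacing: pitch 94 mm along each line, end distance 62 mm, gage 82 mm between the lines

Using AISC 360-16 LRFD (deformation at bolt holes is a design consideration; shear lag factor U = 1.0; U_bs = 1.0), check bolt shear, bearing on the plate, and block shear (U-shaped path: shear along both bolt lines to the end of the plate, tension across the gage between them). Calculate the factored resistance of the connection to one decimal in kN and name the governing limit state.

Bolt shear: A_b = π(27)²/4 = 572.56 mm². φR_n = 0.75 × 579 × 572.56 × 4 × 2 = 1989.1 kN.
Bearing (8 mm plate, F_u = 450 MPa): end bolts L_c = 62 − 30/2 = 47, R_n = min(1.2×47×8×450, 2.4×27×8×450) = 203.04 kN/bolt; interior L_c = 94 − 30 = 64, R_n = 233.28 kN/bolt. φR_n = 0.75 × (2×203.04 + 2×233.28) = 654.5 kN.
Block shear: shear path 2×[62+1×94] = 2×156 mm, A_gv = 2496, A_nv = 2×(156 − 1.5×32)×8 = 1728 mm²; tension across gage: (82 − 1×32)×8 = 400 mm². R_n = min(0.6×450×1728, 0.6×300×2496) + 1.0×450×400 = min(466.56, 449.28) + 180 = 629.28 kN. φR_n = 0.75 × 629.28 = 472.0 kN.
Governing: min(1989.1, 654.5, 472.0) = 472.0 kN → block shear.

472.0 kN (block shear governs)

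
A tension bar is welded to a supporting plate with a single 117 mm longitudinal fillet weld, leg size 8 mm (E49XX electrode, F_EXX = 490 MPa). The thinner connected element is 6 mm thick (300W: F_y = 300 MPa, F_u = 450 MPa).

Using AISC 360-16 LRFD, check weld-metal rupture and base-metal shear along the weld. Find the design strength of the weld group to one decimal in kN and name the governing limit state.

Weld metal: throat = 0.707×8 = 5.656 mm, L = 117 mm. φR_n = 0.75 × 0.6 × 490 × 5.656 × 117 = 145.9 kN.
Base metal shear (6 mm plate): yield φR_n = 1.0×0.6×300×6×117 = 126.4 kN; rupture φR_n = 0.75×0.6×450×6×117 = 142.2 kN; take 126.4 kN (yield).
Governing: min(145.9, 126.4) = 126.4 kN → base-metal shear.

126.4 kN (base-metal shear governs)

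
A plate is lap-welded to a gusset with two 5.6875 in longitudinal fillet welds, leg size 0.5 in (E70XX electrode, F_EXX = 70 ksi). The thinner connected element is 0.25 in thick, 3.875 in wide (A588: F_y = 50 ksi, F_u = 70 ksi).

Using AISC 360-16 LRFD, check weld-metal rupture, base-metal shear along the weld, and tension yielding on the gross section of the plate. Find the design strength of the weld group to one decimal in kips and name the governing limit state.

Weld metal: throat = 0.707×0.5 = 0.3535 in, L = 2×5.6875 = 11.375 in. φR_n = 0.75 × 0.6 × 70 × 0.3535 × 11.375 = 126.7 kips.
Base metal shear (0.25 in plate): yield φR_n = 1.0×0.6×50×0.25×11.375 = 85.3 kips; rupture φR_n = 0.75×0.6×70×0.25×11.375 = 89.6 kips; take 85.3 kips (yield).
Tension yield (gross): A_g = 3.875×0.25 = 0.96875 in². φR_n = 0.90 × 50 × 0.96875 = 43.6 kips.
Governing: min(126.7, 85.3, 43.6) = 43.6 kips → gross-section yield.

43.6 kips (gross-section yield governs)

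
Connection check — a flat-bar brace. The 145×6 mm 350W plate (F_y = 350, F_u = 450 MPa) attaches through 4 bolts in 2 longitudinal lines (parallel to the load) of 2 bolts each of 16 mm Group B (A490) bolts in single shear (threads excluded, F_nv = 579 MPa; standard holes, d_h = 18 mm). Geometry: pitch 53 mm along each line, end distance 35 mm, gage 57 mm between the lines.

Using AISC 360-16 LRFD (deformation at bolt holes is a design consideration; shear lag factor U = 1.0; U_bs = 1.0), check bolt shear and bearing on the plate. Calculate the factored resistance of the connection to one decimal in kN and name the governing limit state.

Bolt shear: A_b = π(16)²/4 = 201.06 mm². φR_n = 0.75 × 579 × 201.06 × 4 × 1 = 349.2 kN.
Bearing (6 mm plate, F_u = 450 MPa): end bolts L_c = 35 − 18/2 = 26, R_n = min(1.2×26×6×450, 2.4×16×6×450) = 84.24 kN/bolt; interior L_c = 53 − 18 = 35, R_n = 103.68 kN/bolt. φR_n = 0.75 × (2×84.24 + 2×103.68) = 281.9 kN.
Governing: min(349.2, 281.9) = 281.9 kN → bearing.

281.9 kN (bearing governs)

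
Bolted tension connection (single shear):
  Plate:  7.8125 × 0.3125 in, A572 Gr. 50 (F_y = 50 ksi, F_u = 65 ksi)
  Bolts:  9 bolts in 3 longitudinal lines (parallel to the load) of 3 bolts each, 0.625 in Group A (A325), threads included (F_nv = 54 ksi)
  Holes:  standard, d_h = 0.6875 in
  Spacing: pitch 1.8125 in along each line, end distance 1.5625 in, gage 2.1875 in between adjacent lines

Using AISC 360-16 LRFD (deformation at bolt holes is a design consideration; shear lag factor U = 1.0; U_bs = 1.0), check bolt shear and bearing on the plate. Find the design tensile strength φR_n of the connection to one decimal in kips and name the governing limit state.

Bolt shear: A_b = π(0.625)²/4 = 0.3068 in². φR_n = 0.75 × 54 × 0.3068 × 9 × 1 = 111.8 kips.
Bearing (0.3125 in plate, F_u = 65 ksi): end bolts L_c = 1.5625 − 0.6875/2 = 1.21875, R_n = min(1.2×1.21875×0.3125×65, 2.4×0.625×0.3125×65) = 29.707 kips/bolt; interior L_c = 1.8125 − 0.6875 = 1.125, R_n = 27.422 kips/bolt. φR_n = 0.75 × (3×29.707 + 6×27.422) = 190.2 kips.
Governing: min(111.8, 190.2) = 111.8 kips → bolt shear.

111.8 kips (bolt shear governs)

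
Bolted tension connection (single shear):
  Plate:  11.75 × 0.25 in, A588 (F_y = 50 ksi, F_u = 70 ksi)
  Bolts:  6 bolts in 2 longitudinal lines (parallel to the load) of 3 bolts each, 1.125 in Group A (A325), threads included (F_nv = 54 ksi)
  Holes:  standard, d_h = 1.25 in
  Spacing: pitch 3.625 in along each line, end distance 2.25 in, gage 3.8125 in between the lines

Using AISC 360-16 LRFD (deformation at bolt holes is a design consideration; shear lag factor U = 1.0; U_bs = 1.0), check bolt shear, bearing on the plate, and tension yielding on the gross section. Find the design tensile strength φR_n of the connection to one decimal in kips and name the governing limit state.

132.2 kips (gross-section yield governs)

Bolt shear: A_b = π(1.125)²/4 = 0.99402 in². φR_n = 0.75 × 54 × 0.99402 × 6 × 1 = 241.5 kips.
Bearing (0.25 in plate, F_u = 70 ksi): end bolts L_c = 2.25 − 1.25/2 = 1.625, R_n = min(1.2×1.625×0.25×70, 2.4×1.125×0.25×70) = 34.125 kips/bolt; interior L_c = 3.625 − 1.25 = 2.375, R_n = 47.25 kips/bolt. φR_n = 0.75 × (2×34.125 + 4×47.25) = 192.9 kips.
Tension yield (gross): A_g = 11.75×0.25 = 2.9375 in². φR_n = 0.90 × 50 × 2.9375 = 132.2 kips.
Governing: min(241.5, 192.9, 132.2) = 132.2 kips → gross-section yield.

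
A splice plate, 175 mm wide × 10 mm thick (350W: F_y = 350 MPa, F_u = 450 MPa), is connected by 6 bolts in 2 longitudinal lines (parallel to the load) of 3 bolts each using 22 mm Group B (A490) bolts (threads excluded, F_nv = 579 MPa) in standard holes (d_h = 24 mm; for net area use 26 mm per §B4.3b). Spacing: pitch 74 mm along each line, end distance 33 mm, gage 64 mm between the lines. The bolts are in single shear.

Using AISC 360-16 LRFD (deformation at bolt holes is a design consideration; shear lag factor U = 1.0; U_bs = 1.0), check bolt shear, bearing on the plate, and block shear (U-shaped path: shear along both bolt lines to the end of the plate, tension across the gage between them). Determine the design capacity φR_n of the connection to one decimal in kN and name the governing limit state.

598.1 kN (block shear governs)

Bolt shear: A_b = π(22)²/4 = 380.13 mm². φR_n = 0.75 × 579 × 380.13 × 6 × 1 = 990.4 kN.
Bearing (10 mm plate, F_u = 450 MPa): end bolts L_c = 33 − 24/2 = 21, R_n = min(1.2×21×10×450, 2.4×22×10×450) = 113.4 kN/bolt; interior L_c = 74 − 24 = 50, R_n = 237.6 kN/bolt. φR_n = 0.75 × (2×113.4 + 4×237.6) = 882.9 kN.
Block shear: shear path 2×[33+2×74] = 2×181 mm, A_gv = 3620, A_nv = 2×(181 − 2.5×26)×10 = 2320 mm²; tension across gage: (64 − 1×26)×10 = 380 mm². R_n = min(0.6×450×2320, 0.6×350×3620) + 1.0×450×380 = min(626.4, 760.2) + 171 = 797.4 kN. φR_n = 0.75 × 797.4 = 598.1 kN.
Governing: min(990.4, 882.9, 598.1) = 598.1 kN → block shear.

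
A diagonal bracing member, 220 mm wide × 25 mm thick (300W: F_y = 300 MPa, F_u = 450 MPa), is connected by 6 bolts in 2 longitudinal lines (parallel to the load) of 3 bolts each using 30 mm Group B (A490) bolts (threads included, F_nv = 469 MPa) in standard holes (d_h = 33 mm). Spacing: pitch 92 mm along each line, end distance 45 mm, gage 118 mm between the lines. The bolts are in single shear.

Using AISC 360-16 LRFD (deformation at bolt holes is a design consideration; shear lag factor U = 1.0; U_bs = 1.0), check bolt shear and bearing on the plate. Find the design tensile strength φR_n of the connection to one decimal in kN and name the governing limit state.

1491.8 kN (bolt shear governs)

Bolt shear: A_b = π(30)²/4 = 706.86 mm². φR_n = 0.75 × 469 × 706.86 × 6 × 1 = 1491.8 kN.
Bearing (25 mm plate, F_u = 450 MPa): end bolts L_c = 45 − 33/2 = 28.5, R_n = min(1.2×28.5×25×450, 2.4×30×25×450) = 384.75 kN/bolt; interior L_c = 92 − 33 = 59, R_n = 796.5 kN/bolt. φR_n = 0.75 × (2×384.75 + 4×796.5) = 2966.6 kN.
Governing: min(1491.8, 2966.6) = 1491.8 kN → bolt shear.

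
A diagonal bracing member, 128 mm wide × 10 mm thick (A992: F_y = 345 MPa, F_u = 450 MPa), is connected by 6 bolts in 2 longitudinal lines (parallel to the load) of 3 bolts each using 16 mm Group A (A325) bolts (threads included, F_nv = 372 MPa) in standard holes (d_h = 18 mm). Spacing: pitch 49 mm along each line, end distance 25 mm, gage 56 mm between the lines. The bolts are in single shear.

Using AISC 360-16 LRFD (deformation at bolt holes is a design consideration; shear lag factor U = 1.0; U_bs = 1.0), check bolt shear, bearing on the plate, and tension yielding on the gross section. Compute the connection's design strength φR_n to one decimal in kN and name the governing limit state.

336.6 kN (bolt shear governs)

Bolt shear: A_b = π(16)²/4 = 201.06 mm². φR_n = 0.75 × 372 × 201.06 × 6 × 1 = 336.6 kN.
Bearing (10 mm plate, F_u = 450 MPa): end bolts L_c = 25 − 18/2 = 16, R_n = min(1.2×16×10×450, 2.4×16×10×450) = 86.4 kN/bolt; interior L_c = 49 − 18 = 31, R_n = 167.4 kN/bolt. φR_n = 0.75 × (2×86.4 + 4×167.4) = 631.8 kN.
Tension yield (gross): A_g = 128×10 = 1280 mm². φR_n = 0.90 × 345 × 1280 = 397.4 kN.
Governing: min(336.6, 631.8, 397.4) = 336.6 kN → bolt shear.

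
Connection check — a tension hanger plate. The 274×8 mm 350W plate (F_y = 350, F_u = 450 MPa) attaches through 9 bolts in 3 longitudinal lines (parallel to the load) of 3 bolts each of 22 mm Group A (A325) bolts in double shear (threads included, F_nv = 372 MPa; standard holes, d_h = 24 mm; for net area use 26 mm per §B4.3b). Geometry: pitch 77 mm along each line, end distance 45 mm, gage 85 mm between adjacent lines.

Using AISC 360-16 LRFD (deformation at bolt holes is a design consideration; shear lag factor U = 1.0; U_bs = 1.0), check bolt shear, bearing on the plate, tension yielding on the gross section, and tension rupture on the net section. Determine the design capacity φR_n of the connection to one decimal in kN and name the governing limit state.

529.2 kN (net-section rupture governs)

Bolt shear: A_b = π(22)²/4 = 380.13 mm². φR_n = 0.75 × 372 × 380.13 × 9 × 2 = 1909.0 kN.
Bearing (8 mm plate, F_u = 450 MPa): end bolts L_c = 45 − 24/2 = 33, R_n = min(1.2×33×8×450, 2.4×22×8×450) = 142.56 kN/bolt; interior L_c = 77 − 24 = 53, R_n = 190.08 kN/bolt. φR_n = 0.75 × (3×142.56 + 6×190.08) = 1176.1 kN.
Tension yield (gross): A_g = 274×8 = 2192 mm². φR_n = 0.90 × 350 × 2192 = 690.5 kN.
Tension rupture (net): A_n = (274 − 3×26)×8 = 1568 mm² (U = 1.0, A_e = A_n). φR_n = 0.75 × 450 × 1568 = 529.2 kN.
Governing: min(1909.0, 1176.1, 690.5, 529.2) = 529.2 kN → net-section rupture.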